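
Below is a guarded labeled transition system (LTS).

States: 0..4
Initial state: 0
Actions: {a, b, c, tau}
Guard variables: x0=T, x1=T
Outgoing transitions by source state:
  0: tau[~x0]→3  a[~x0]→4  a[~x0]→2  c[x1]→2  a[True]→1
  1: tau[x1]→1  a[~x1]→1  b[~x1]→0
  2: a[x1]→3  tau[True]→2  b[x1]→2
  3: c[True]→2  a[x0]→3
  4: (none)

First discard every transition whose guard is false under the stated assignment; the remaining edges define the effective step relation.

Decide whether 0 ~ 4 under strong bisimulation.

Compute ~ classes (split until stable):
  round 0: {{0,1,2,3,4}}
  round 1: {{0,3},{1},{2},{4}}
  round 2: {{0},{1},{2},{3},{4}}
5 equivalence class(es) (converged in 3)
0∈{0}, 4∈{4}

Answer: NOT BISIMILAR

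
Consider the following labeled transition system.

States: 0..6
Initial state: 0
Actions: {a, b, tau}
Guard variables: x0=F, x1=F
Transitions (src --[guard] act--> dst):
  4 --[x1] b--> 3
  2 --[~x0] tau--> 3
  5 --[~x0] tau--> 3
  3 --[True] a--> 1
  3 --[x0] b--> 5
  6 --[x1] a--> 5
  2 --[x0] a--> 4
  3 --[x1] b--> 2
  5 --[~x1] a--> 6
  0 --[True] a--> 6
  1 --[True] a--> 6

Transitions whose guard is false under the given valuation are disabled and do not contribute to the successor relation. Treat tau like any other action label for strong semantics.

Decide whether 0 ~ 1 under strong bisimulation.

Compute ~ classes (split until stable):
  round 0: {{0,1,2,3,4,5,6}}
  round 1: {{0,1,3},{2},{4,6},{5}}
  round 2: {{0,1},{2},{3},{4,6},{5}}
5 equivalence class(es) (converged in 3)
0∈{0,1}, 1∈{0,1}

Answer: BISIMILAR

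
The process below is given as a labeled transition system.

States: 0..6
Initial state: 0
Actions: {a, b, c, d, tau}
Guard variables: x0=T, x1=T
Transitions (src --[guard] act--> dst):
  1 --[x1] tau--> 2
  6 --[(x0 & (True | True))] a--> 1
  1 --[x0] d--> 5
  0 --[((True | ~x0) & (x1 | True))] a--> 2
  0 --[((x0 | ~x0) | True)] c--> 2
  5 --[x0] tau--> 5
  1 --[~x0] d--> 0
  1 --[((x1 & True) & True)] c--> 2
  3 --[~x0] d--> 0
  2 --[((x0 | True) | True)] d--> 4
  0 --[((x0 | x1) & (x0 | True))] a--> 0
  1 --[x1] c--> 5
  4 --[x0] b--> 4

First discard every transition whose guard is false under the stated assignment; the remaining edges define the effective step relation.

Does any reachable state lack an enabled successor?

Reachable = {0,2,4}
  0: a→0  a→2  c→2  [3 out]
  2: d→4  [1 out]
  4: b→4  [1 out]

Answer: DEADLOCK-FREE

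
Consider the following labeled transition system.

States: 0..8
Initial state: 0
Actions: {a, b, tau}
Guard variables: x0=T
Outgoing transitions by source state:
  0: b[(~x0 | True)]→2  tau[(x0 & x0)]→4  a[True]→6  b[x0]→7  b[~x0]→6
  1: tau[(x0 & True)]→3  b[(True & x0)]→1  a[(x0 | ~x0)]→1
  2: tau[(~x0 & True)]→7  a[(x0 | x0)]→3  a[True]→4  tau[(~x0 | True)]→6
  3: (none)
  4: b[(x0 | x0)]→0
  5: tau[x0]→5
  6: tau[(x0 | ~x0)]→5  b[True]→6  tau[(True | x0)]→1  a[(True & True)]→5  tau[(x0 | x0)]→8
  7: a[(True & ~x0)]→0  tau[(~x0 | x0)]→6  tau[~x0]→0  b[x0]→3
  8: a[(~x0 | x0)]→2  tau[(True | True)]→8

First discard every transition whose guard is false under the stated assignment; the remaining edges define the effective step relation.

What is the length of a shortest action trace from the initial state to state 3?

Answer: 2

Trace:
BFS to 3:
  L0 = {0}
  L1 = {2,4,6,7}
  L2 = {1,3,5,8}
depth(3)=2, e.g. b·a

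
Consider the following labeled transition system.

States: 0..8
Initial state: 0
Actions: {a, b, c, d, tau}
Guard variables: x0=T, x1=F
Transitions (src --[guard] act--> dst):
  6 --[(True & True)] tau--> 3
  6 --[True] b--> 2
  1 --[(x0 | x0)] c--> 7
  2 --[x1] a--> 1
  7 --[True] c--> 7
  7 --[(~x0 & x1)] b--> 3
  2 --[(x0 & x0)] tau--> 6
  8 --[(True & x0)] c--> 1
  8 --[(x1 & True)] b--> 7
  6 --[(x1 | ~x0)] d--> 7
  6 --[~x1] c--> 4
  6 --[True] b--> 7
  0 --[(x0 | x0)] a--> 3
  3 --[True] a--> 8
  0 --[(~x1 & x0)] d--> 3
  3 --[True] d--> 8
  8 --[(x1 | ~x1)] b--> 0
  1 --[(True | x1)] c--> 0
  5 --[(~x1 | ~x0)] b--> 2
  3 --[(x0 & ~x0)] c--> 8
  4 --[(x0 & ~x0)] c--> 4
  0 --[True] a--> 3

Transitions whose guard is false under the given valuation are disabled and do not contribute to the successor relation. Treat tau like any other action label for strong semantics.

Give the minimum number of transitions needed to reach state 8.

Breadth-first toward 8:
  depth 0: {0}
  depth 1: {3}
  depth 2: {8}
8 enters at depth 2; path a·a

Answer: 2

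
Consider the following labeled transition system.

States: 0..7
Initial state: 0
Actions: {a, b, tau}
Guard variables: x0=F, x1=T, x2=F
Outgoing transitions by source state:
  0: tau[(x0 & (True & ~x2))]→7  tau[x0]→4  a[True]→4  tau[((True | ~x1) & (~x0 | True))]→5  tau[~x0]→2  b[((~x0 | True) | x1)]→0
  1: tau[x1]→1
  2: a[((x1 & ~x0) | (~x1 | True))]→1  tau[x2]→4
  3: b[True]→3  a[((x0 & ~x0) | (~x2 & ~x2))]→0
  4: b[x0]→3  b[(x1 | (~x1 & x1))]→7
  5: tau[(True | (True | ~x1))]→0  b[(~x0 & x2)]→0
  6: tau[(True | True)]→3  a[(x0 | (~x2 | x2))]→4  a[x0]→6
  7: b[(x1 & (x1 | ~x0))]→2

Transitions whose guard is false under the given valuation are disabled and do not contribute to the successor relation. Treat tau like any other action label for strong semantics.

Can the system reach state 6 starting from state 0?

Guard filter leaves 13 enabled edge(s).
Layer 0: {0}
Layer 1: {2,4,5}  cumulative {0,2,4,5}
Layer 2: {1,7}  cumulative {0,1,2,4,5,7}
Reach set: {0,1,2,4,5,7}

Answer: UNREACHABLE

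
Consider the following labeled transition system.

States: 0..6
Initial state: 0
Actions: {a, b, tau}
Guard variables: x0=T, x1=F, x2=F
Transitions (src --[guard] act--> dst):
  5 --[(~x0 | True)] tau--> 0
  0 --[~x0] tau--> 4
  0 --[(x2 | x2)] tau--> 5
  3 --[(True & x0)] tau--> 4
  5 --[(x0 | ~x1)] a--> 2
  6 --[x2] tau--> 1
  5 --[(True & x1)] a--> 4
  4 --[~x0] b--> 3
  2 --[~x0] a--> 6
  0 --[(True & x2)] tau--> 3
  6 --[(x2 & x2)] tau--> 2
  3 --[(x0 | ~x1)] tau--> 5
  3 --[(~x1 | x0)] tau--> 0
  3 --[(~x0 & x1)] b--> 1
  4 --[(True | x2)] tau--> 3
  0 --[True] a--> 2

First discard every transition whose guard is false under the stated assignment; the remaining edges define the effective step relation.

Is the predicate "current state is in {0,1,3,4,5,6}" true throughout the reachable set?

Answer: INVARIANT VIOLATED at state 2

Trace:
Allowed set {0,1,3,4,5,6}
Reach set: {0,2}
  0: ok
  2: ✗ unsafe
counterexample path to 2: a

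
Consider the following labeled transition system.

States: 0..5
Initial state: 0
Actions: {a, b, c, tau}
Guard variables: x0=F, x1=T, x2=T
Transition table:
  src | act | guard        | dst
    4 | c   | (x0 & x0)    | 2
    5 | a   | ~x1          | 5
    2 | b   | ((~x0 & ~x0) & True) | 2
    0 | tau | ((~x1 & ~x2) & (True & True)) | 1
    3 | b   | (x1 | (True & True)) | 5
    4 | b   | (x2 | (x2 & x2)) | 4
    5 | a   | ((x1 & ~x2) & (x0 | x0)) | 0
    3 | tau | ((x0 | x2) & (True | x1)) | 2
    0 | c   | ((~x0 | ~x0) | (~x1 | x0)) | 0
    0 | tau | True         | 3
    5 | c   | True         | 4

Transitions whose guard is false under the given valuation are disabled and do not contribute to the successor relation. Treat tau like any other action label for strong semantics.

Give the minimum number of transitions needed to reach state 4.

Answer: 3

Analysis:
Breadth-first toward 4:
  L0 = {0}
  L1 = {3}
  L2 = {2,5}
  L3 = {4}
first hit 4 at d=3 via tau·b·c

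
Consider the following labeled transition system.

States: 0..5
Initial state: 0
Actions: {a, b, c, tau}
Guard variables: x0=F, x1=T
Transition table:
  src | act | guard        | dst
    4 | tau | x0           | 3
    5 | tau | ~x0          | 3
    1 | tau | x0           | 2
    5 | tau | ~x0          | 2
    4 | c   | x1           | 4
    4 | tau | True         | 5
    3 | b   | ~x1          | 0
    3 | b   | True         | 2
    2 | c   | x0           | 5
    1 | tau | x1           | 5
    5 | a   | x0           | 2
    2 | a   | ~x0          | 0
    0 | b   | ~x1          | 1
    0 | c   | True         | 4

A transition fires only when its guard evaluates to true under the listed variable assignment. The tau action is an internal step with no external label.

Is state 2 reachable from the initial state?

After dropping false guards: 8 live edges.
Layer 0: {0}
Layer 1: {4}  now seen {0,4}
Layer 2: {5}  now seen {0,4,5}
Layer 3: {2,3}  now seen {0,2,3,4,5}
Reachable = {0,2,3,4,5}
Path to 2: c·tau·tau

Answer: REACHABLE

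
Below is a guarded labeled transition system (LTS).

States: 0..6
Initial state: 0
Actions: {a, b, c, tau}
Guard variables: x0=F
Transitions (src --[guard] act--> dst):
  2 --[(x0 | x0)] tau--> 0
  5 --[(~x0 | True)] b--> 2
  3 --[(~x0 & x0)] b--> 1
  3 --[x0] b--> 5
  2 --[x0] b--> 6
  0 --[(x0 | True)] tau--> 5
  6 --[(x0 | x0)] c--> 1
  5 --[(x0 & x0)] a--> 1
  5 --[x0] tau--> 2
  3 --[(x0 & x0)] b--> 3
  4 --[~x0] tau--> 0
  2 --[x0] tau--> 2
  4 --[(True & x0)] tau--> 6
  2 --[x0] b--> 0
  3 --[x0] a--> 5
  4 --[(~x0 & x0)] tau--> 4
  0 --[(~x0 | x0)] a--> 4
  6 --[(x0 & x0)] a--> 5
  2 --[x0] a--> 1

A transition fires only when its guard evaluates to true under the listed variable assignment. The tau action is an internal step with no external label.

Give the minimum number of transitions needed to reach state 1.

Layered search for 1:
  Layer 0: {0}
  Layer 1: {4,5}
  Layer 2: {2}
1 never appears.

Answer: UNREACHABLE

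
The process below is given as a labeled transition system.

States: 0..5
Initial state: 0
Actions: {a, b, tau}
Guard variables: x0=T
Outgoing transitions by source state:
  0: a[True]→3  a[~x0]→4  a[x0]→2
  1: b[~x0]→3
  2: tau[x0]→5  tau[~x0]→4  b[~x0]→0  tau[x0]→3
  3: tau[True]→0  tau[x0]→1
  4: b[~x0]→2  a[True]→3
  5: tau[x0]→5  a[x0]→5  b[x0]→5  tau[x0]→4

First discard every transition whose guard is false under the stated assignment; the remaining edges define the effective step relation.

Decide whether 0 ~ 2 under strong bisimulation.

Refine partition for ~:
  round 0: {{0,1,2,3,4,5}}
  round 1: {{0,4},{1},{2,3},{5}}
  round 2: {{0,4},{1},{2},{3},{5}}
  round 3: {{0},{1},{2},{3},{4},{5}}
6 equivalence class(es) (converged in 4)
0∈{0}, 2∈{2}

Answer: NOT BISIMILAR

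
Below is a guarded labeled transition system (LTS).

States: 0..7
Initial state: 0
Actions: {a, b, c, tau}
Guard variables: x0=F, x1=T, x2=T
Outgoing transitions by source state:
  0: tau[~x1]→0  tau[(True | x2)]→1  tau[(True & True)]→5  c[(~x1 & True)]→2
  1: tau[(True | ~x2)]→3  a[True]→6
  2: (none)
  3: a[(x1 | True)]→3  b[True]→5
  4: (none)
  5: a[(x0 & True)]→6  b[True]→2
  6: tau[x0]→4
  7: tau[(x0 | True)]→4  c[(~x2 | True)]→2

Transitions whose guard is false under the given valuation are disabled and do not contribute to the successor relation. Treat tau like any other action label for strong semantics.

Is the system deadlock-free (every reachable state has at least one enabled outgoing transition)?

Answer: DEADLOCK at state 2

Working:
Reachable = {0,1,2,3,5,6}
  0: tau→1  tau→5  [deg 2]
  1: a→6  tau→3  [deg 2]
  2: ∅  [STUCK]
  3: a→3  b→5  [deg 2]
  5: b→2  [deg 1]
  6: ∅  [STUCK]
Path to 2: tau·b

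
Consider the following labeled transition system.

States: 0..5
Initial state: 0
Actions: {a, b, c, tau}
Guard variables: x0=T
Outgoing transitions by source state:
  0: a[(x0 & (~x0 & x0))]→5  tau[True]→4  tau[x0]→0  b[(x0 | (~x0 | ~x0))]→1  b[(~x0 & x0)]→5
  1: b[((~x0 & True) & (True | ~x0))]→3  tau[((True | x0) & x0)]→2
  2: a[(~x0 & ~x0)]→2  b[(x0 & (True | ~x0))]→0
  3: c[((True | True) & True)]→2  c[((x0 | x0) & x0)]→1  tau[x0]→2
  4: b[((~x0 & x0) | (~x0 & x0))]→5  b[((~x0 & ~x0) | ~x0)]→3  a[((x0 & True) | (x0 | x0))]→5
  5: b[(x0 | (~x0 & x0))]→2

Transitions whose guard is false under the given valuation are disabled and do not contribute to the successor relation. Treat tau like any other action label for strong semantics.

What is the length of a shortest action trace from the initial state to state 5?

Breadth-first toward 5:
  Layer 0: {0}
  Layer 1: {1,4}
  Layer 2: {2,5}
5 enters at depth 2; path tau·a

Answer: 2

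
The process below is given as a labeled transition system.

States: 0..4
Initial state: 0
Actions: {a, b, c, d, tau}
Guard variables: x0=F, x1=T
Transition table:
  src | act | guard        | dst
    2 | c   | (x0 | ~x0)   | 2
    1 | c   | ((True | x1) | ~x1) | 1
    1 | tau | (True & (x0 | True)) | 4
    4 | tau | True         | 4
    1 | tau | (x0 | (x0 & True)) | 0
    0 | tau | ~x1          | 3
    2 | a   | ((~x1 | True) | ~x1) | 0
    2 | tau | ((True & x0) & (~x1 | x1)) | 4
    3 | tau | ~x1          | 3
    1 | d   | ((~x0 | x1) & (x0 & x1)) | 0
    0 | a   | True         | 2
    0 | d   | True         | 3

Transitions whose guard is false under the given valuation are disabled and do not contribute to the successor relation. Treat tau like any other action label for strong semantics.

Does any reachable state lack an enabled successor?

Answer: DEADLOCK at state 3

Analysis:
Reach set: {0,2,3}
  0: a→2  d→3  [2 out]
  2: a→0  c→2  [2 out]
  3: ∅  [deadlock]
Path to 3: d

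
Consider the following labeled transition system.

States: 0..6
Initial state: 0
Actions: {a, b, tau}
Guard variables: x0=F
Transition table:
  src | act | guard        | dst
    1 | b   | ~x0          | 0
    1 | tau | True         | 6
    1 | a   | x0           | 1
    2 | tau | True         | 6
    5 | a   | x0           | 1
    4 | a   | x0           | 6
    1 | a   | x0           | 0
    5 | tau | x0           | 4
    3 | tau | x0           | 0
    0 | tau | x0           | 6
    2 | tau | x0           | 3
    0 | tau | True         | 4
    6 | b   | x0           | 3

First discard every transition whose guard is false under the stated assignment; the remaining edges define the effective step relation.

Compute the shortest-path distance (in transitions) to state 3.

Answer: UNREACHABLE

Working:
Breadth-first toward 3:
  depth 0: {0}
  depth 1: {4}
3 never appears.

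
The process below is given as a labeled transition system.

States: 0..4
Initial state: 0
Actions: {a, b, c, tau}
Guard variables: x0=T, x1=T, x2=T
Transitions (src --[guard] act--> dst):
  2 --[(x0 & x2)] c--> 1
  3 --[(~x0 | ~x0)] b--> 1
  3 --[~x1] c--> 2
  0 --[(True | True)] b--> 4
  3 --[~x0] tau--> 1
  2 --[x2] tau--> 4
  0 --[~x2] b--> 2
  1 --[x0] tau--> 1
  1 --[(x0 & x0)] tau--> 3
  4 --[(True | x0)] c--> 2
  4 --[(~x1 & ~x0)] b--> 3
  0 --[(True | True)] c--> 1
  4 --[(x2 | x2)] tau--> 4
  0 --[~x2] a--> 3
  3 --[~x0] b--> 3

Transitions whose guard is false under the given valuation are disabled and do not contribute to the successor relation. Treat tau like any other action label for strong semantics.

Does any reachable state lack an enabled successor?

R = {0,1,2,3,4}
  0: b→4  c→1  [deg 2]
  1: tau→1  tau→3  [deg 2]
  2: c→1  tau→4  [deg 2]
  3: ∅  [STUCK]
  4: c→2  tau→4  [deg 2]
Path to 3: c·tau

Answer: DEADLOCK at state 3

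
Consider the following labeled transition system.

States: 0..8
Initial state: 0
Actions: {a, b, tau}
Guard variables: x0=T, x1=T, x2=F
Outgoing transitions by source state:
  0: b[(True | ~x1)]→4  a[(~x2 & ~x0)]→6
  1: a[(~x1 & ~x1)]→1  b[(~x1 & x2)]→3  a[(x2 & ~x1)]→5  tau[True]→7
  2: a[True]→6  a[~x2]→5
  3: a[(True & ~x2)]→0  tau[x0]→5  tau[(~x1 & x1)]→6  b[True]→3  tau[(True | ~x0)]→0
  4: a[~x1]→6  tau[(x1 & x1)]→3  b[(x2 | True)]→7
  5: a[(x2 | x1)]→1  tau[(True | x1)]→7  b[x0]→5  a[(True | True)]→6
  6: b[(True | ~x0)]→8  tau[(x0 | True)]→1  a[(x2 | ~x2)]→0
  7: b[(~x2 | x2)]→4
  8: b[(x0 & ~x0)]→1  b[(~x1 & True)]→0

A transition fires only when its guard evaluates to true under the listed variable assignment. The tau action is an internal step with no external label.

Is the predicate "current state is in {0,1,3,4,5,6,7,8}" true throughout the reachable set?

Inv-set: {0,1,3,4,5,6,7,8}
Reach set: {0,1,3,4,5,6,7,8}
  0: safe
  1: safe
  3: safe
  4: safe
  5: safe
  6: safe
  7: safe
  8: safe

Answer: INVARIANT HOLDS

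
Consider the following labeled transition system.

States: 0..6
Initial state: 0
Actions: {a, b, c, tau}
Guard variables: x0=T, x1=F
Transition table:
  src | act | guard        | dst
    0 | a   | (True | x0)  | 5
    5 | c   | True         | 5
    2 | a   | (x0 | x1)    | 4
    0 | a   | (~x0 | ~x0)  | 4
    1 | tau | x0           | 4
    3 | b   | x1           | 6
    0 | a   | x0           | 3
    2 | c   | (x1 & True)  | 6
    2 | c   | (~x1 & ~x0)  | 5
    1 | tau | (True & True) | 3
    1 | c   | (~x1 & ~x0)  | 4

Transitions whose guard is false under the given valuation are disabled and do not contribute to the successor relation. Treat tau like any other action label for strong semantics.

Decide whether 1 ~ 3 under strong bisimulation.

Compute ~ classes (split until stable):
  π0 = {{0,1,2,3,4,5,6}}
  π1 = {{0,2},{1},{3,4,6},{5}}
  π2 = {{0},{1},{2},{3,4,6},{5}}
stable after 3 split(s): 5 block(s)
1∈{1}, 3∈{3,4,6}

Answer: NOT BISIMILAR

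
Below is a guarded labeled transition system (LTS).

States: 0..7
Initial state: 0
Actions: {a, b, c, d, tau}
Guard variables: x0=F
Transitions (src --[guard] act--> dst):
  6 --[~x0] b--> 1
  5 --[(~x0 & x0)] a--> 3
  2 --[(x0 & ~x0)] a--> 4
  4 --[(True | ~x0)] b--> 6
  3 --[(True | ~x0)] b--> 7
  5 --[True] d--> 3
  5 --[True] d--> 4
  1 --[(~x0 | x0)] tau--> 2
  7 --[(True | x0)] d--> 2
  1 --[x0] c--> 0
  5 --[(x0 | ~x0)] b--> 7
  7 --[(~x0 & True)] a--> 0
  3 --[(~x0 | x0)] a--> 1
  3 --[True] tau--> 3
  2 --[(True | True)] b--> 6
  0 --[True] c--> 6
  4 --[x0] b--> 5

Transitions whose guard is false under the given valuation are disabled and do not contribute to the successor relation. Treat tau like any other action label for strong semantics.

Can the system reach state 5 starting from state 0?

Answer: UNREACHABLE

Trace:
After dropping false guards: 13 live edges.
depth 0: {0}
depth 1: {6}  now seen {0,6}
depth 2: {1}  now seen {0,1,6}
depth 3: {2}  now seen {0,1,2,6}
Reachable = {0,1,2,6}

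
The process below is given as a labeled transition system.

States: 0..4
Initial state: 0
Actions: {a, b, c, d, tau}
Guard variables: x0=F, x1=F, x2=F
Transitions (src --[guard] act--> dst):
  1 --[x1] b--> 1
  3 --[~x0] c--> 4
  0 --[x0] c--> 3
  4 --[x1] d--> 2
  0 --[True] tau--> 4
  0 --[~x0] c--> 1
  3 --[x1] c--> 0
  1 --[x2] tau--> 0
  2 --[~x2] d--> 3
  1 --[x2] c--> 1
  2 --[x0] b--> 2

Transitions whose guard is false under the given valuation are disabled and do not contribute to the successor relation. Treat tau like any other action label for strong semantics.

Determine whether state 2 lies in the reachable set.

Guard filter leaves 4 enabled edge(s).
L0 = {0}
L1 = {1,4}  cumulative {0,1,4}
Reach set: {0,1,4}

Answer: UNREACHABLE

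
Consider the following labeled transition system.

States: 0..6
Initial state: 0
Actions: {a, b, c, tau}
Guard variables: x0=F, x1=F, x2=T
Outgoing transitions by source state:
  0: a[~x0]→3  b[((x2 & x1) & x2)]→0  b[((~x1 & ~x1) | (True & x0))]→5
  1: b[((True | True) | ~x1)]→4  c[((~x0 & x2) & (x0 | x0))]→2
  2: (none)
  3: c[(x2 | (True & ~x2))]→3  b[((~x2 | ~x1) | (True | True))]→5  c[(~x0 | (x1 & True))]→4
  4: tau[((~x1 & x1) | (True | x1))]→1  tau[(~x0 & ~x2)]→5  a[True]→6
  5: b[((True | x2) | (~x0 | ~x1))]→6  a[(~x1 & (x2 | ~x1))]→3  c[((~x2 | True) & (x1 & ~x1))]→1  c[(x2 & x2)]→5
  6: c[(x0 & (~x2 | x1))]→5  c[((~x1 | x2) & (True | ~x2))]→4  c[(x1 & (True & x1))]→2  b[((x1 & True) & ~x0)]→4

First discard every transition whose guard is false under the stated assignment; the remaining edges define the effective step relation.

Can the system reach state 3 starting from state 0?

Answer: REACHABLE

Trace:
After dropping false guards: 12 live edges.
depth 0: {0}
depth 1: {3,5}  now seen {0,3,5}
depth 2: {4,6}  now seen {0,3,4,5,6}
depth 3: {1}  now seen {0,1,3,4,5,6}
R = {0,1,3,4,5,6}
Path to 3: a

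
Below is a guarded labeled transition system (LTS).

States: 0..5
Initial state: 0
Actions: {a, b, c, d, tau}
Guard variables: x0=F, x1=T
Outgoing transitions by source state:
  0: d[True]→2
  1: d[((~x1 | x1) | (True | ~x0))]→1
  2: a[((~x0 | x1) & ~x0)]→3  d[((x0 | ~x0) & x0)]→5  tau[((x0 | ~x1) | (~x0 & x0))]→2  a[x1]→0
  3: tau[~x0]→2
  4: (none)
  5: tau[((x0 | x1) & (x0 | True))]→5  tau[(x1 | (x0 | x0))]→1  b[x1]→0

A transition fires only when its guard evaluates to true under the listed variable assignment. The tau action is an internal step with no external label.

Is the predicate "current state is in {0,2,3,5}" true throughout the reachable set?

Answer: INVARIANT HOLDS

Working:
Allowed set {0,2,3,5}
Reach set: {0,2,3}
  0: safe
  2: safe
  3: safe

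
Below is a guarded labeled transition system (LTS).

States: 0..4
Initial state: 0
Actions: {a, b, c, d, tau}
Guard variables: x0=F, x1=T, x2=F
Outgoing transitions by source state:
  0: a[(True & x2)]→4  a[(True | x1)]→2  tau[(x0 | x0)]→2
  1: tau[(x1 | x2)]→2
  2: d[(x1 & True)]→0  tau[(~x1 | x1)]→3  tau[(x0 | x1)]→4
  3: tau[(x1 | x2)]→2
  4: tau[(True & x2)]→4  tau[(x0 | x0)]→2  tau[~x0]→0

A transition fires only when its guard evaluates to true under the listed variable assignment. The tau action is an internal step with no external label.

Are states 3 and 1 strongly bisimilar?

Answer: BISIMILAR

Analysis:
Refine partition for ~:
  P[0] = {{0,1,2,3,4}}
  P[1] = {{0},{1,3,4},{2}}
  P[2] = {{0},{1,3},{2},{4}}
Fixed point at round 3; 4 class(es).
[3]={1,3}  [1]={1,3}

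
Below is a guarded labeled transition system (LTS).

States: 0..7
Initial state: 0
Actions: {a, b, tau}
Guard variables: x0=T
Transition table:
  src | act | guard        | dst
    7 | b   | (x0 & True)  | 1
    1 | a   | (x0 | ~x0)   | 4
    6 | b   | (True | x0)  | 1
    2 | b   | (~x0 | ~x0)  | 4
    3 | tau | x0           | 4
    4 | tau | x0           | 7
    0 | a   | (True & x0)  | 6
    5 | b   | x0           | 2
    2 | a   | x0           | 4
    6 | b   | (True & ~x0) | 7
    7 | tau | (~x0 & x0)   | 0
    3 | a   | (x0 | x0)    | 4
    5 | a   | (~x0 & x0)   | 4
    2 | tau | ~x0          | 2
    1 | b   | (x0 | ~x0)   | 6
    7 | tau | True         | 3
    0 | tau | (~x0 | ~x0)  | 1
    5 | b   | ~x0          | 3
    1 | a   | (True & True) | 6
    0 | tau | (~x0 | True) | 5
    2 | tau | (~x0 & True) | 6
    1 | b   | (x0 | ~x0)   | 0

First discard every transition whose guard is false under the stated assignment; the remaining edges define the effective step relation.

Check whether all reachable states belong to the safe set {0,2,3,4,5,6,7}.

Answer: INVARIANT VIOLATED at state 1

Working:
Inv-set: {0,2,3,4,5,6,7}
Reachable = {0,1,2,3,4,5,6,7}
  0: ✓
  1: ✗ unsafe
  2: ✓
  3: ✓
  4: ✓
  5: ✓
  6: ✓
  7: ✓
reach 1 via a·b — violates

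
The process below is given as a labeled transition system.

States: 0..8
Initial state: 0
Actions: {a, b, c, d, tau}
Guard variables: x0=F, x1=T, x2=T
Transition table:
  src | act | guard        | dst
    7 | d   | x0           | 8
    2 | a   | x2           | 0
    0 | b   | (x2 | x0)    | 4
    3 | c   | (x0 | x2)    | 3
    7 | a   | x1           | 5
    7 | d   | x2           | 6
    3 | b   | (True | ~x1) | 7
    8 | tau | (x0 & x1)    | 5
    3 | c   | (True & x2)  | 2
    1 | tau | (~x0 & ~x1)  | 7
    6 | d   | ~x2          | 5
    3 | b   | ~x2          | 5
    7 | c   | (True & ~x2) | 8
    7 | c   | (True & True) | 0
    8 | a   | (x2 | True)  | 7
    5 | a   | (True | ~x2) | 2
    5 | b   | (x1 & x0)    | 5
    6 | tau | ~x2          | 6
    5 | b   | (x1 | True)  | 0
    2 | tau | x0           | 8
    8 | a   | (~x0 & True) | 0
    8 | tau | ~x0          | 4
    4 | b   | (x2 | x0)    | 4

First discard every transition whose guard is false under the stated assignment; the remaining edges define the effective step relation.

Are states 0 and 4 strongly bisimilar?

Answer: BISIMILAR

Working:
Bisimulation quotient by refinement:
  P[0] = {{0,1,2,3,4,5,6,7,8}}
  P[1] = {{0,4},{1,6},{2},{3},{5},{7},{8}}
7 equivalence class(es) (converged in 2)
0∈{0,4}, 4∈{0,4}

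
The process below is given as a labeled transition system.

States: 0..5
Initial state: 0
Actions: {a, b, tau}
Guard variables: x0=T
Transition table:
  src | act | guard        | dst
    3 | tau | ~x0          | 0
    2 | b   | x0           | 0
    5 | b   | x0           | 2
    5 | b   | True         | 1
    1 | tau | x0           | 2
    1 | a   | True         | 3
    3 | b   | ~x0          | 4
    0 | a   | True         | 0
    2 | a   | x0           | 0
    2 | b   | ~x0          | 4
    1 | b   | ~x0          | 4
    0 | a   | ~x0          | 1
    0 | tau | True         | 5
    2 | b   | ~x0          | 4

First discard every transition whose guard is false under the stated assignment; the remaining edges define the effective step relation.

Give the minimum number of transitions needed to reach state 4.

Breadth-first toward 4:
  L0 = {0}
  L1 = {5}
  L2 = {1,2}
  L3 = {3}
4 never appears.

Answer: UNREACHABLE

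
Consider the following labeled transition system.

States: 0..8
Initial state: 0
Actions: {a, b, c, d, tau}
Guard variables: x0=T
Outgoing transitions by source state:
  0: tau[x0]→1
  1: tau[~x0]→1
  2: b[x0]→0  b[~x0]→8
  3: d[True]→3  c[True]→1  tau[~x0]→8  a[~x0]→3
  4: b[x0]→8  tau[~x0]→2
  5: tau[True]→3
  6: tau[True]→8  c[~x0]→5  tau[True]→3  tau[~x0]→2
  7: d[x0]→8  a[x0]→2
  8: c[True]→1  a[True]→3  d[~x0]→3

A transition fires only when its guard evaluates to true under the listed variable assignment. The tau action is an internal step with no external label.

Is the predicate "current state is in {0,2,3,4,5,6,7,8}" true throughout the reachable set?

Answer: INVARIANT VIOLATED at state 1

Analysis:
Allowed set {0,2,3,4,5,6,7,8}
Reachable = {0,1}
  0: ok
  1: ✗ unsafe
reach 1 via tau — violates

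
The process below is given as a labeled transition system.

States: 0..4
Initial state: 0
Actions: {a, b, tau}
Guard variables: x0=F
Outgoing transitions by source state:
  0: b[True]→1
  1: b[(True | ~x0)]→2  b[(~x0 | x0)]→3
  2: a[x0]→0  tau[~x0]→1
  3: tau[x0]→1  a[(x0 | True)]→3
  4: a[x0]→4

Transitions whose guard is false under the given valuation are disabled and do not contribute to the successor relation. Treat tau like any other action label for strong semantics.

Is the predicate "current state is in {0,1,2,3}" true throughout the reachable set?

Inv-set: {0,1,2,3}
Reachable = {0,1,2,3}
  0: safe
  1: safe
  2: safe
  3: safe

Answer: INVARIANT HOLDS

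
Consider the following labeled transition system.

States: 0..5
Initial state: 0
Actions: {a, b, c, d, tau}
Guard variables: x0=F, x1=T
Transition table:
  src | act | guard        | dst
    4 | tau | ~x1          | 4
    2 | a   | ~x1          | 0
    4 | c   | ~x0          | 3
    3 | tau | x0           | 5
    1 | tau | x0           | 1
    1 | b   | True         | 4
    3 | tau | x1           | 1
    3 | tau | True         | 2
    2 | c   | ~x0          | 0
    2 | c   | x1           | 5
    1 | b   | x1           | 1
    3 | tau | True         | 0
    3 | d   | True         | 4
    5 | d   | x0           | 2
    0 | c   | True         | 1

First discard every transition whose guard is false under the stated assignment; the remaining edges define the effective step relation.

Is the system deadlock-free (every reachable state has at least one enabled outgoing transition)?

Reachable = {0,1,2,3,4,5}
  0: c→1  [deg 1]
  1: b→1  b→4  [deg 2]
  2: c→0  c→5  [deg 2]
  3: d→4  tau→0  tau→1  tau→2  [deg 4]
  4: c→3  [deg 1]
  5: ∅  [STUCK]
witness 5: c·b·c·tau·c

Answer: DEADLOCK at state 5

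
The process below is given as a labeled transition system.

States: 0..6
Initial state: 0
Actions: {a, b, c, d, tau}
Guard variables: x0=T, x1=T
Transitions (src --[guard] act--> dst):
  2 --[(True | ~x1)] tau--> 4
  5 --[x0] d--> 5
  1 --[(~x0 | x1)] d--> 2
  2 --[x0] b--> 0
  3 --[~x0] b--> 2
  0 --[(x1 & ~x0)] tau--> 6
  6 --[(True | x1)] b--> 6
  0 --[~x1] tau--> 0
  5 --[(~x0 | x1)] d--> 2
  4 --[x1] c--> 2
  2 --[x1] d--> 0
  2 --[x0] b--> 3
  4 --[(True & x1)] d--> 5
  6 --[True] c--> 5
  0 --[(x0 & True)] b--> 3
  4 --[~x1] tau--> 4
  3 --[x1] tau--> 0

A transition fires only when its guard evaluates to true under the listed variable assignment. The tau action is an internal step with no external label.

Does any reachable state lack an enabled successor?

R = {0,3}
  0: b→3  [deg 1]
  3: tau→0  [deg 1]

Answer: DEADLOCK-FREE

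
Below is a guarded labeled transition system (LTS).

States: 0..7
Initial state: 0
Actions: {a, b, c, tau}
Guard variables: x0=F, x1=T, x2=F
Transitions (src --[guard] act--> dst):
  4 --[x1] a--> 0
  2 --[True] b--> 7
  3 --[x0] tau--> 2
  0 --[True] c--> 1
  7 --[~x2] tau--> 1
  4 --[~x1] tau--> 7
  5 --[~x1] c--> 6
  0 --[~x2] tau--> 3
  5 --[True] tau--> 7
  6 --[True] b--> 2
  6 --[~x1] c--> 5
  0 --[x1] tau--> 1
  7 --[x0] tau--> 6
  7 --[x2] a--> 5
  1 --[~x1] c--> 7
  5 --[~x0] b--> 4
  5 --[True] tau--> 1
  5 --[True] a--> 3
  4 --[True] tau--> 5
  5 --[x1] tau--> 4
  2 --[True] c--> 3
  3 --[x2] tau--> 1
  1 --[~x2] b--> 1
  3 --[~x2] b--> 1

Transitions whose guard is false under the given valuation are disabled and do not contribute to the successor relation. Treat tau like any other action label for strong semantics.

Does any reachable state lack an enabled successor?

Reachable = {0,1,3}
  0: c→1  tau→1  tau→3  [3 exit(s)]
  1: b→1  [1 exit(s)]
  3: b→1  [1 exit(s)]

Answer: DEADLOCK-FREE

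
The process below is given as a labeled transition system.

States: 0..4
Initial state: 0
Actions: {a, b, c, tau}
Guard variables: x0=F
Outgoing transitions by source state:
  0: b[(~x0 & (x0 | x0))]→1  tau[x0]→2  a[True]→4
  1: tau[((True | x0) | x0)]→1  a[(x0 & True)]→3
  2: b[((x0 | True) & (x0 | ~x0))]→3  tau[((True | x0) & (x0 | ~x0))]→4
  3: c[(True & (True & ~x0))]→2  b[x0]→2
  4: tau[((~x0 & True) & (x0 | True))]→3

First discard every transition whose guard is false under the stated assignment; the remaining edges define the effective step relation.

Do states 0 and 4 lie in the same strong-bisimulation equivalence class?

Refine partition for ~:
  round 0: {{0,1,2,3,4}}
  round 1: {{0},{1,4},{2},{3}}
  round 2: {{0},{1},{2},{3},{4}}
Fixed point at round 3; 5 class(es).
class of 0: {0}; class of 4: {4}

Answer: NOT BISIMILAR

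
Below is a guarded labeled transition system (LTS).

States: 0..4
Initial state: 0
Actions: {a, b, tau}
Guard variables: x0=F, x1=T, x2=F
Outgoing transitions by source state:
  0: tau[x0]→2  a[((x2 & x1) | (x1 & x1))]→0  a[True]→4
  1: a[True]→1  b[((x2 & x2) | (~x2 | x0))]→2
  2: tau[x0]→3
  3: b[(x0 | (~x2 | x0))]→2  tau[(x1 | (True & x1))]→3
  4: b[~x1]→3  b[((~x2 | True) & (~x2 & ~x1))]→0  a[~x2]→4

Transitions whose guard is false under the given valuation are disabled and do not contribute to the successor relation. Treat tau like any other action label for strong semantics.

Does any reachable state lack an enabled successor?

Reach set: {0,4}
  0: a→0  a→4  [2 exit(s)]
  4: a→4  [1 exit(s)]

Answer: DEADLOCK-FREE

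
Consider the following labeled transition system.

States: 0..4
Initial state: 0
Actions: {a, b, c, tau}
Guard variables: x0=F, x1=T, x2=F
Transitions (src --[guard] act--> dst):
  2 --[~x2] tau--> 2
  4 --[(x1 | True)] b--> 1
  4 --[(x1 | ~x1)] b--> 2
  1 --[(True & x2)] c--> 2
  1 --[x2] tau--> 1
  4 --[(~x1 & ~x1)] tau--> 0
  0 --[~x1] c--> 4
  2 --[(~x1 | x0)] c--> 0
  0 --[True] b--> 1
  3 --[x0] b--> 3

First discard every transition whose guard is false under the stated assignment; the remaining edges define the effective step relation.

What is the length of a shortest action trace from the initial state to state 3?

Answer: UNREACHABLE

Working:
BFS to 3:
  depth 0: {0}
  depth 1: {1}
3 never appears.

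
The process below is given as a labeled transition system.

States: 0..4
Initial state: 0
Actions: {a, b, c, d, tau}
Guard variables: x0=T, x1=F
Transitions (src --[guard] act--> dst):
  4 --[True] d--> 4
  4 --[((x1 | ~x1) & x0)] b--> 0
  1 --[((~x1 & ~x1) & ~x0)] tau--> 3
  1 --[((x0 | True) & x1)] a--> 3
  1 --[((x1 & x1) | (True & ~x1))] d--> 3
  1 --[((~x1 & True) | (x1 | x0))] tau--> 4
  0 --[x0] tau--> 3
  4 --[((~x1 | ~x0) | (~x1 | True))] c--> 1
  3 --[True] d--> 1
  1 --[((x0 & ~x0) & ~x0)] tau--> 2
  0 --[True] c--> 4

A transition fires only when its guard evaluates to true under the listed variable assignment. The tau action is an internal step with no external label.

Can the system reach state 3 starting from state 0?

Answer: REACHABLE

Analysis:
After dropping false guards: 8 live edges.
L0 = {0}
L1 = {3,4}  total {0,3,4}
L2 = {1}  total {0,1,3,4}
R = {0,1,3,4}
Path to 3: tau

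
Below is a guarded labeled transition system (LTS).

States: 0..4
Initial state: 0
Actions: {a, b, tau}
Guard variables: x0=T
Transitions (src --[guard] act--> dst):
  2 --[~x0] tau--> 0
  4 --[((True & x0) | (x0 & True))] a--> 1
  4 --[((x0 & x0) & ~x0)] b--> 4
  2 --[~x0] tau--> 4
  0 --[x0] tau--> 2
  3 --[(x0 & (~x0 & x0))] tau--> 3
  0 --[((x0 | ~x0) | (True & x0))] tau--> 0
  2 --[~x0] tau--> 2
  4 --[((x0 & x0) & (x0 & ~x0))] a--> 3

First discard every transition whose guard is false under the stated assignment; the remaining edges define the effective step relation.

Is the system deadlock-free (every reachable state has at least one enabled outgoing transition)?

Answer: DEADLOCK at state 2

Analysis:
Reach set: {0,2}
  0: tau→0  tau→2  [deg 2]
  2: ∅  [STUCK]
Path to 2: tau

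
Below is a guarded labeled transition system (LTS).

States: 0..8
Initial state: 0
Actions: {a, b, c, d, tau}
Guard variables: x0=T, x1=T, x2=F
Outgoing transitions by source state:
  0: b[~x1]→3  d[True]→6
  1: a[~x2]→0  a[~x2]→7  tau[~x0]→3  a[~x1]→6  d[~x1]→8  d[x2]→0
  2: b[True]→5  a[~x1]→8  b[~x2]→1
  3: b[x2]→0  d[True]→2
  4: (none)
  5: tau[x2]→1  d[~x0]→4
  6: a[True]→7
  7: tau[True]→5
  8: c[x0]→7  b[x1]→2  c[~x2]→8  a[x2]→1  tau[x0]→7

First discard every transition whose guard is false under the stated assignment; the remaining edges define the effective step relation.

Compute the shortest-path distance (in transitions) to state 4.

Answer: UNREACHABLE

Working:
BFS to 4:
  Layer 0: {0}
  Layer 1: {6}
  Layer 2: {7}
  Layer 3: {5}
4 never appears.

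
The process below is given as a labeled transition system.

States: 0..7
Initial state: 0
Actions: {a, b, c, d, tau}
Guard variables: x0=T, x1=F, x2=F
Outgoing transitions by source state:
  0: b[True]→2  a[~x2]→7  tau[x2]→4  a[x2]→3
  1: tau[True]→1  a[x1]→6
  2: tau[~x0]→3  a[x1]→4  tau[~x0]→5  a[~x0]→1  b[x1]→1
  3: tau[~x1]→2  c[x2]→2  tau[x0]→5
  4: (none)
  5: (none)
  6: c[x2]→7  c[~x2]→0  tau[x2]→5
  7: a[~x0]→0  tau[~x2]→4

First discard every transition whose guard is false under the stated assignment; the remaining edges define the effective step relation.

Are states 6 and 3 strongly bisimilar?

Compute ~ classes (split until stable):
  π0 = {{0,1,2,3,4,5,6,7}}
  π1 = {{0},{1,3,7},{2,4,5},{6}}
  π2 = {{0},{1},{2,4,5},{3,7},{6}}
5 equivalence class(es) (converged in 3)
class of 6: {6}; class of 3: {3,7}

Answer: NOT BISIMILAR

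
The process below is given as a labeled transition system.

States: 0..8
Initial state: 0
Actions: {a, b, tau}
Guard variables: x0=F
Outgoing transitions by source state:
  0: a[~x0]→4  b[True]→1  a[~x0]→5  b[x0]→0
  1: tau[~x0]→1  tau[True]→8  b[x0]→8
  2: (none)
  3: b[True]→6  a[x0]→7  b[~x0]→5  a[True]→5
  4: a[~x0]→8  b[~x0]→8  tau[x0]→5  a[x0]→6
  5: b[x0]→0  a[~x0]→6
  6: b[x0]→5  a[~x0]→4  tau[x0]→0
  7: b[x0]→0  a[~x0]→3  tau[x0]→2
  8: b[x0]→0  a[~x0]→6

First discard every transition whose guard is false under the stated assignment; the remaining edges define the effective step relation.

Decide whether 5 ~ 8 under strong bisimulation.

Answer: BISIMILAR

Analysis:
Compute ~ classes (split until stable):
  round 0: {{0,1,2,3,4,5,6,7,8}}
  round 1: {{0,3,4},{1},{2},{5,6,7,8}}
  round 2: {{0},{1},{2},{3,4},{5,8},{6,7}}
  round 3: {{0},{1},{2},{3},{4},{5,8},{6,7}}
  round 4: {{0},{1},{2},{3},{4},{5,8},{6},{7}}
8 equivalence class(es) (converged in 5)
class of 5: {5,8}; class of 8: {5,8}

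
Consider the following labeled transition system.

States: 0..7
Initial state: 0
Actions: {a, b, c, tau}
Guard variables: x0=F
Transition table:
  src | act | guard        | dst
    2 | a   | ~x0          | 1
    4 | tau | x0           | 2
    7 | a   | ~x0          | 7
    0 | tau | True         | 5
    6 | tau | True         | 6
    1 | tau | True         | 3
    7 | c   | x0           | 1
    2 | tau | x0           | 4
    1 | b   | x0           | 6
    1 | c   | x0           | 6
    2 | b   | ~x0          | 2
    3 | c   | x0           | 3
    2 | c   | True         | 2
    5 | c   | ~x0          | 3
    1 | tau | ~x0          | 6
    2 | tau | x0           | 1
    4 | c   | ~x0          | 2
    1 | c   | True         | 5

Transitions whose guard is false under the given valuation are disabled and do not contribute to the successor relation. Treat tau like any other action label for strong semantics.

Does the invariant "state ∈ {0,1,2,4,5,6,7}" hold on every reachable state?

Inv-set: {0,1,2,4,5,6,7}
Reachable = {0,3,5}
  0: ✓
  3: VIOLATES
  5: ✓
witness against invariant: tau·c → 3

Answer: INVARIANT VIOLATED at state 3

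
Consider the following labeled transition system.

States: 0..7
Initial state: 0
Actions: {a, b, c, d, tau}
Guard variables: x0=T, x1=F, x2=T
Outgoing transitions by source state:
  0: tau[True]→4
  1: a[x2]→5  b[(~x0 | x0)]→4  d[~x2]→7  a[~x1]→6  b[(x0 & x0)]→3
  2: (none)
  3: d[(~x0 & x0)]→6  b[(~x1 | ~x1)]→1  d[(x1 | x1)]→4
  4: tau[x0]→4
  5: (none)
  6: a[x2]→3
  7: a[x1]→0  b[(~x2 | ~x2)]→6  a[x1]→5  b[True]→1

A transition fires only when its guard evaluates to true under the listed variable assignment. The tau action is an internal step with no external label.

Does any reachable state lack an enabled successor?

Answer: DEADLOCK-FREE

Analysis:
Reach set: {0,4}
  0: tau→4  [1 exit(s)]
  4: tau→4  [1 exit(s)]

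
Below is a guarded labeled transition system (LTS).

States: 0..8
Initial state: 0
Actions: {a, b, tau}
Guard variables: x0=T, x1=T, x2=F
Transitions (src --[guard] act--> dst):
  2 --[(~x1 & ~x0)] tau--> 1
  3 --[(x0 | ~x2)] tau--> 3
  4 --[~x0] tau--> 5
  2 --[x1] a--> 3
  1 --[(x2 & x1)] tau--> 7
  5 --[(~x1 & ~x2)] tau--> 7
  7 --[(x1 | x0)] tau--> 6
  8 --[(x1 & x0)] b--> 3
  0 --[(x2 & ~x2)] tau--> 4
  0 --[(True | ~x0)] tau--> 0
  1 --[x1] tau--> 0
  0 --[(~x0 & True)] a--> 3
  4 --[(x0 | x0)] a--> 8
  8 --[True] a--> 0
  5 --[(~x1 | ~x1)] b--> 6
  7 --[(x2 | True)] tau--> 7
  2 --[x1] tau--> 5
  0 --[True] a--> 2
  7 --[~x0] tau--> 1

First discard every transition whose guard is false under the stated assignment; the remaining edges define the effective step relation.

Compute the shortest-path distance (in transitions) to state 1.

Answer: UNREACHABLE

Analysis:
BFS to 1:
  depth 0: {0}
  depth 1: {2}
  depth 2: {3,5}
1 never appears.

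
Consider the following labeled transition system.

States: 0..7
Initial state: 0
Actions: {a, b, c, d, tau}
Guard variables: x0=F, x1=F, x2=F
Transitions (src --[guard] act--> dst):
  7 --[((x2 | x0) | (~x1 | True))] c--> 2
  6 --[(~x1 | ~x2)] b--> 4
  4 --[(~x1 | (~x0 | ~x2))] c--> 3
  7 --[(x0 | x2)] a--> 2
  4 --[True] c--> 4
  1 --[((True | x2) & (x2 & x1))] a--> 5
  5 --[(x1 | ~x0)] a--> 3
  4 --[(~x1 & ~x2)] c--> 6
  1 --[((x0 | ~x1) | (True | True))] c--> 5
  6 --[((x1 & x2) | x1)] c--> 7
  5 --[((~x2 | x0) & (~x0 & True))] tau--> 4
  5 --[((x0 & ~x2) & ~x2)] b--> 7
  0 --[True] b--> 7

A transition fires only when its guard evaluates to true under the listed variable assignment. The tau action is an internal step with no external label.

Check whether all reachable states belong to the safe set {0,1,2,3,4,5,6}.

Answer: INVARIANT VIOLATED at state 7

Analysis:
Safe = {0,1,2,3,4,5,6}
Reach set: {0,2,7}
  0: safe
  2: safe
  7: VIOLATES
reach 7 via b — violates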